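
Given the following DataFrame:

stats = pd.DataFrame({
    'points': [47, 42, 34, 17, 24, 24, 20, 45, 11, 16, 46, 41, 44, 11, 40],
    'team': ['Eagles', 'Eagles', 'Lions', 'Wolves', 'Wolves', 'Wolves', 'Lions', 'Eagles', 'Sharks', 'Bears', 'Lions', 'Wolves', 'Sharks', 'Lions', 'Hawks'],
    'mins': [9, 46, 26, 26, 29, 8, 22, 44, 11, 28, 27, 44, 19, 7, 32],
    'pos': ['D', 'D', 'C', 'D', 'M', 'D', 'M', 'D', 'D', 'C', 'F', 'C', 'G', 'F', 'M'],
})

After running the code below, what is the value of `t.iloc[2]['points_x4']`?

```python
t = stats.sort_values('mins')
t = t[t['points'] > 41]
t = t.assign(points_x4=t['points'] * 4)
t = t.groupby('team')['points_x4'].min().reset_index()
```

sort by mins:
    points    team  mins pos
13      11   Lions     7   F
5       24  Wolves     8   D
0       47  Eagles     9   D
8       11  Sharks    11   D
12      44  Sharks    19   G
6       20   Lions    22   M
2       34   Lions    26   C
3       17  Wolves    26   D
10      46   Lions    27   F
9       16   Bears    28   C
4       24  Wolves    29   M
14      40   Hawks    32   M
7       45  Eagles    44   D
11      41  Wolves    44   C
1       42  Eagles    46   D
filter rows where points > 41:
    points    team  mins pos
0       47  Eagles     9   D
12      44  Sharks    19   G
10      46   Lions    27   F
7       45  Eagles    44   D
1       42  Eagles    46   D
add column points_x4 = t['points'] * 4:
    points    team  mins pos  points_x4
0       47  Eagles     9   D        188
12      44  Sharks    19   G        176
10      46   Lions    27   F        184
7       45  Eagles    44   D        180
1       42  Eagles    46   D        168
group by team, min of points_x4:
team
Eagles    168
Lions     184
Sharks    176
Name: points_x4, dtype: int64
reset_index():
     team  points_x4
0  Eagles        168
1   Lions        184
2  Sharks        176
value at position 2, column 'points_x4' → 176

176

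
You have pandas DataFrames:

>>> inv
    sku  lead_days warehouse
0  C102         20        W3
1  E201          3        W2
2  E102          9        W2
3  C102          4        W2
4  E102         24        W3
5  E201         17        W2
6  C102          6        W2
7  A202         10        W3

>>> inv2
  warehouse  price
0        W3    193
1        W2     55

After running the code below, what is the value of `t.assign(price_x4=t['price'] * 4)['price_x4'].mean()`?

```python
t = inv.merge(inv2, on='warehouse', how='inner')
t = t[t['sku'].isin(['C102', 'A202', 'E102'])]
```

merge on 'warehouse' (how='inner') → 8 rows:
    sku  lead_days warehouse  price
0  C102         20        W3    193
1  E201          3        W2     55
2  E102          9        W2     55
3  C102          4        W2     55
4  E102         24        W3    193
5  E201         17        W2     55
6  C102          6        W2     55
7  A202         10        W3    193
filter rows where sku in ['C102', 'A202', 'E102']:
    sku  lead_days warehouse  price
0  C102         20        W3    193
2  E102          9        W2     55
3  C102          4        W2     55
4  E102         24        W3    193
6  C102          6        W2     55
7  A202         10        W3    193
add column price_x4 = t['price'] * 4:
    sku  lead_days warehouse  price  price_x4
0  C102         20        W3    193       772
2  E102          9        W2     55       220
3  C102          4        W2     55       220
4  E102         24        W3    193       772
6  C102          6        W2     55       220
7  A202         10        W3    193       772
So mean() = 496.0.

496.0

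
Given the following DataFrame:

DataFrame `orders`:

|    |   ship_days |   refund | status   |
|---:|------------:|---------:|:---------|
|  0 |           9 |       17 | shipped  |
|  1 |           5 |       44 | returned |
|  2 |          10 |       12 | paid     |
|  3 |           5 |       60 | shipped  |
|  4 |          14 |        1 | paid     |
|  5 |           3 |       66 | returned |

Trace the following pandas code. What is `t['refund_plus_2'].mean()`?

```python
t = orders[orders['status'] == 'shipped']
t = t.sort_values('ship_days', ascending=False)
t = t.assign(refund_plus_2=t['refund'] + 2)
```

40.5

filter rows where status == 'shipped':
   ship_days  refund   status
0          9      17  shipped
3          5      60  shipped
sort by ship_days descending:
   ship_days  refund   status
0          9      17  shipped
3          5      60  shipped
add column refund_plus_2 = t['refund'] + 2:
   ship_days  refund   status  refund_plus_2
0          9      17  shipped             19
3          5      60  shipped             62
Reading off the mean of column 'refund_plus_2', we get 40.5.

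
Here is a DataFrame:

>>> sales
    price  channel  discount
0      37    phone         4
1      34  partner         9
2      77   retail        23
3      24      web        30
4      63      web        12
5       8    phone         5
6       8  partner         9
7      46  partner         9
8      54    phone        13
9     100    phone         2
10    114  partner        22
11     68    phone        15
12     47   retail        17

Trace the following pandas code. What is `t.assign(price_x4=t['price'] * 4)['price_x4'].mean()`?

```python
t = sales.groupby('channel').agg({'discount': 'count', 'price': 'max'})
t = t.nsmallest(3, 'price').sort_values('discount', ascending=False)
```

group by channel: count(discount), max(price):
         discount  price
channel                 
partner         4    114
phone           5    100
retail          2     77
web             2     63
take 3 rows with smallest price:
         discount  price
channel                 
web             2     63
retail          2     77
phone           5    100
sort by discount descending:
         discount  price
channel                 
phone           5    100
web             2     63
retail          2     77
add column price_x4 = t['price'] * 4:
         discount  price  price_x4
channel                           
phone           5    100       400
web             2     63       252
retail          2     77       308
Finally, mean of column 'price_x4' = 320.0.

320.0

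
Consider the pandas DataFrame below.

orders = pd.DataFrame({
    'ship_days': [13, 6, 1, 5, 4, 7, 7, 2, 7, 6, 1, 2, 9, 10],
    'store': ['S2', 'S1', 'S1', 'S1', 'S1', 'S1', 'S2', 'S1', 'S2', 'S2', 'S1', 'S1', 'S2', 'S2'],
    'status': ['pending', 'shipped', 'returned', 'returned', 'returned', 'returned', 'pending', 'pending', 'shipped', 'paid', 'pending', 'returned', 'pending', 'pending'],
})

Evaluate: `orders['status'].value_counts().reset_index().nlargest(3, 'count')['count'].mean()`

4.33333333333

value_counts of status:
status
pending     6
returned    5
shipped     2
paid        1
Name: count, dtype: int64
reset_index():
     status  count
0   pending      6
1  returned      5
2   shipped      2
3      paid      1
take 3 rows with largest count:
     status  count
0   pending      6
1  returned      5
2   shipped      2
Then the mean of column 'count': 4.33333333333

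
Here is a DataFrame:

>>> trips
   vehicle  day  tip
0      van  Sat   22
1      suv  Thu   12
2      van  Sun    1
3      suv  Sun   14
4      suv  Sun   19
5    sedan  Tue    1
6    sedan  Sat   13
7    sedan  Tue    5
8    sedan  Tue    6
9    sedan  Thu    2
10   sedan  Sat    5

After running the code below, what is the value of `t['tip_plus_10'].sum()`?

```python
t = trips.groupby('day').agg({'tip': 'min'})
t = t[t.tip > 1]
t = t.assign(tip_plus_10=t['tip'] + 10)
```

27

group by day, min of tip:
     tip
day     
Sat    5
Sun    1
Thu    2
Tue    1
filter rows where tip > 1:
     tip
day     
Sat    5
Thu    2
add column tip_plus_10 = t['tip'] + 10:
     tip  tip_plus_10
day                  
Sat    5           15
Thu    2           12
So sum() = 27.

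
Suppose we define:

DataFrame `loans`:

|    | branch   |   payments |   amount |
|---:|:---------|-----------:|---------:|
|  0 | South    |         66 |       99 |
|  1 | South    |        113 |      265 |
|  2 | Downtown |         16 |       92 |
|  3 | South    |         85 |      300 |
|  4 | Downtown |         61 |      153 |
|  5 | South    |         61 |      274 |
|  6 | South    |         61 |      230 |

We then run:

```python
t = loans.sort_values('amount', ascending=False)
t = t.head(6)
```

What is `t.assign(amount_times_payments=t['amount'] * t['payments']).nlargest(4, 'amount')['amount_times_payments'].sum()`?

sort by amount descending:
     branch  payments  amount
3     South        85     300
5     South        61     274
1     South       113     265
6     South        61     230
4  Downtown        61     153
0     South        66      99
2  Downtown        16      92
take first 6 rows:
     branch  payments  amount
3     South        85     300
5     South        61     274
1     South       113     265
6     South        61     230
4  Downtown        61     153
0     South        66      99
add column amount_times_payments = t['amount'] * t['payments']:
     branch  payments  amount  amount_times_payments
3     South        85     300                  25500
5     South        61     274                  16714
1     South       113     265                  29945
6     South        61     230                  14030
4  Downtown        61     153                   9333
0     South        66      99                   6534
take 4 rows with largest amount:
  branch  payments  amount  amount_times_payments
3  South        85     300                  25500
5  South        61     274                  16714
1  South       113     265                  29945
6  South        61     230                  14030
Then the sum of column 'amount_times_payments': 86189

86189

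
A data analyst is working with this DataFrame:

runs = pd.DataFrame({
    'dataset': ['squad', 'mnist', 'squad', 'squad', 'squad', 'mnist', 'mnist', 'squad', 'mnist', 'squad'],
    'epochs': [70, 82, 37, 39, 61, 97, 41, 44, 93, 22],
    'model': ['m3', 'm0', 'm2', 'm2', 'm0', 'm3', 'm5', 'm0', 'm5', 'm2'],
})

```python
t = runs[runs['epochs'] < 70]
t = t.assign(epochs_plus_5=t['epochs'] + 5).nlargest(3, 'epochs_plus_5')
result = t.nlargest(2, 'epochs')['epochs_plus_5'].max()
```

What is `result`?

filter rows where epochs < 70:
  dataset  epochs model
2   squad      37    m2
3   squad      39    m2
4   squad      61    m0
6   mnist      41    m5
7   squad      44    m0
9   squad      22    m2
add column epochs_plus_5 = t['epochs'] + 5:
  dataset  epochs model  epochs_plus_5
2   squad      37    m2             42
3   squad      39    m2             44
4   squad      61    m0             66
6   mnist      41    m5             46
7   squad      44    m0             49
9   squad      22    m2             27
take 3 rows with largest epochs_plus_5:
  dataset  epochs model  epochs_plus_5
4   squad      61    m0             66
7   squad      44    m0             49
6   mnist      41    m5             46
take 2 rows with largest epochs:
  dataset  epochs model  epochs_plus_5
4   squad      61    m0             66
7   squad      44    m0             49

66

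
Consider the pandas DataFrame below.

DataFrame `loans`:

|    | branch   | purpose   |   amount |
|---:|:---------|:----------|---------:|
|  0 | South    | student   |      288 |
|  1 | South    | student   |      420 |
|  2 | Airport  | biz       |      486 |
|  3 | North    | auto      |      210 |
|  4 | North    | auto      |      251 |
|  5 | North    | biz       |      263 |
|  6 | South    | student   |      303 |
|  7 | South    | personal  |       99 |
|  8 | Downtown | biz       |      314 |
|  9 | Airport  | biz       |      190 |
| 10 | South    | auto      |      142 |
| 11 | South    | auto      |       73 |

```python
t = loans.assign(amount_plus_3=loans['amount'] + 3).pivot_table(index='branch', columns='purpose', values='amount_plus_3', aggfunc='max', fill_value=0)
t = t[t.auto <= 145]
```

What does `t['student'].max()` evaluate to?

423

add column amount_plus_3 = loans['amount'] + 3:
      branch   purpose  amount  amount_plus_3
0      South   student     288            291
1      South   student     420            423
2    Airport       biz     486            489
3      North      auto     210            213
4      North      auto     251            254
5      North       biz     263            266
6      South   student     303            306
7      South  personal      99            102
8   Downtown       biz     314            317
9    Airport       biz     190            193
10     South      auto     142            145
11     South      auto      73             76
pivot: rows=branch, cols=purpose, max(amount_plus_3):
purpose   auto  biz  personal  student
branch                                
Airport      0  489         0        0
Downtown     0  317         0        0
North      254  266         0        0
South      145    0       102      423
filter rows where auto <= 145:
purpose   auto  biz  personal  student
branch                                
Airport      0  489         0        0
Downtown     0  317         0        0
South      145    0       102      423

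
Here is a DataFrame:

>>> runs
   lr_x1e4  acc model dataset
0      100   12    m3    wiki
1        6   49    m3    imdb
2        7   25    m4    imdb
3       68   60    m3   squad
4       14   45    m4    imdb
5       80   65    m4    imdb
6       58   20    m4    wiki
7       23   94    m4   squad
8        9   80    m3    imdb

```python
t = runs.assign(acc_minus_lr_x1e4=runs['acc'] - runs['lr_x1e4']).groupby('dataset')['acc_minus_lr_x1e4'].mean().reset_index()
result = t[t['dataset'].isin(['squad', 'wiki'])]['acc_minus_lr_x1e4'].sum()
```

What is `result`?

add column acc_minus_lr_x1e4 = runs['acc'] - runs['lr_x1e4']:
   lr_x1e4  acc model dataset  acc_minus_lr_x1e4
0      100   12    m3    wiki                -88
1        6   49    m3    imdb                 43
2        7   25    m4    imdb                 18
3       68   60    m3   squad                 -8
4       14   45    m4    imdb                 31
5       80   65    m4    imdb                -15
6       58   20    m4    wiki                -38
7       23   94    m4   squad                 71
8        9   80    m3    imdb                 71
group by dataset, mean of acc_minus_lr_x1e4:
dataset
imdb     29.6
squad    31.5
wiki    -63.0
Name: acc_minus_lr_x1e4, dtype: float64
reset_index():
  dataset  acc_minus_lr_x1e4
0    imdb               29.6
1   squad               31.5
2    wiki              -63.0
filter rows where dataset in ['squad', 'wiki']:
  dataset  acc_minus_lr_x1e4
1   squad               31.5
2    wiki              -63.0

-31.5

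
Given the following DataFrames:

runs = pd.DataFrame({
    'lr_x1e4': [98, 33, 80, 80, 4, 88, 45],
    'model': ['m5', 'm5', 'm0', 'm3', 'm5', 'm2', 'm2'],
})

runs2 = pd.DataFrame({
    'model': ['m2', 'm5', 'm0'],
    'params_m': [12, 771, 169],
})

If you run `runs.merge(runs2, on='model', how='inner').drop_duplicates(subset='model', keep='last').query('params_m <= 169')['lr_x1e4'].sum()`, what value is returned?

125

merge on 'model' (how='inner') → 6 rows:
   lr_x1e4 model  params_m
0       98    m5       771
1       33    m5       771
2       80    m0       169
3        4    m5       771
4       88    m2        12
5       45    m2        12
drop duplicate model (keep=last):
   lr_x1e4 model  params_m
2       80    m0       169
3        4    m5       771
5       45    m2        12
filter rows where params_m <= 169:
   lr_x1e4 model  params_m
2       80    m0       169
5       45    m2        12
sum of column 'lr_x1e4' → 125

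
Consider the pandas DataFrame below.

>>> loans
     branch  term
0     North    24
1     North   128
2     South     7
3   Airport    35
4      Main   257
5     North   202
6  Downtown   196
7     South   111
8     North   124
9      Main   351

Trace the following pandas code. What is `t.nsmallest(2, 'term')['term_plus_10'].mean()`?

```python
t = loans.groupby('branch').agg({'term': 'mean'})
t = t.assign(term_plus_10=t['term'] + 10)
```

57.0

group by branch, mean of term:
           term
branch         
Airport    35.0
Downtown  196.0
Main      304.0
North     119.5
South      59.0
add column term_plus_10 = t['term'] + 10:
           term  term_plus_10
branch                       
Airport    35.0          45.0
Downtown  196.0         206.0
Main      304.0         314.0
North     119.5         129.5
South      59.0          69.0
take 2 rows with smallest term:
         term  term_plus_10
branch                     
Airport  35.0          45.0
South    59.0          69.0
Hence 57.0.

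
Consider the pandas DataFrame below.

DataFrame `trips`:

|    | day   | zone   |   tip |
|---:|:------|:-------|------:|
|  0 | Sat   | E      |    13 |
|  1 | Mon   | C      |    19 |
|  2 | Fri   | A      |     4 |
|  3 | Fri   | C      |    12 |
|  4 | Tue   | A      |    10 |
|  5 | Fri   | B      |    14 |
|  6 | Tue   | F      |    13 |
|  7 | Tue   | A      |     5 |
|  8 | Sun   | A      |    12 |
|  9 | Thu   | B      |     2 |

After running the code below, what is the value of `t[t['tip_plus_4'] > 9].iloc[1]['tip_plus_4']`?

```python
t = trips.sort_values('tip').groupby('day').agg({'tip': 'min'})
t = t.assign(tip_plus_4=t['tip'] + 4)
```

17

sort by tip:
   day zone  tip
9  Thu    B    2
2  Fri    A    4
7  Tue    A    5
4  Tue    A   10
3  Fri    C   12
8  Sun    A   12
0  Sat    E   13
6  Tue    F   13
5  Fri    B   14
1  Mon    C   19
group by day, min of tip:
     tip
day     
Fri    4
Mon   19
Sat   13
Sun   12
Thu    2
Tue    5
add column tip_plus_4 = t['tip'] + 4:
     tip  tip_plus_4
day                 
Fri    4           8
Mon   19          23
Sat   13          17
Sun   12          16
Thu    2           6
Tue    5           9
filter rows where tip_plus_4 > 9:
     tip  tip_plus_4
day                 
Mon   19          23
Sat   13          17
Sun   12          16
Reading off the value at position 1, column 'tip_plus_4', we get 17.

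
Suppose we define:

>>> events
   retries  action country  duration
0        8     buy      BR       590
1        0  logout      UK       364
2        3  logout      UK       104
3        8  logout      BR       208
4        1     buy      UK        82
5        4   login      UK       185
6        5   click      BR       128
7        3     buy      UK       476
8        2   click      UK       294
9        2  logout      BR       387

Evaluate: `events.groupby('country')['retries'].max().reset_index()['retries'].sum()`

group by country, max of retries:
country
BR    8
UK    4
Name: retries, dtype: int64
reset_index():
  country  retries
0      BR        8
1      UK        4

12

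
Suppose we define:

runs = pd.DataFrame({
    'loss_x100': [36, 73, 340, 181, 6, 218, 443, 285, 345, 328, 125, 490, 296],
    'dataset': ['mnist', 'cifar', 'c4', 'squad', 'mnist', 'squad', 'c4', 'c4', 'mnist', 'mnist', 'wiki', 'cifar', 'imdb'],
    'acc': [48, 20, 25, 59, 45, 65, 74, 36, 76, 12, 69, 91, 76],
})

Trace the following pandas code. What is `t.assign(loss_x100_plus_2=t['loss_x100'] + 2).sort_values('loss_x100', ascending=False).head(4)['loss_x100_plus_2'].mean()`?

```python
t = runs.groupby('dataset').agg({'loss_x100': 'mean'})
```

285.25

group by dataset, mean of loss_x100:
         loss_x100
dataset           
c4          356.00
cifar       281.50
imdb        296.00
mnist       178.75
squad       199.50
wiki        125.00
add column loss_x100_plus_2 = t['loss_x100'] + 2:
         loss_x100  loss_x100_plus_2
dataset                             
c4          356.00            358.00
cifar       281.50            283.50
imdb        296.00            298.00
mnist       178.75            180.75
squad       199.50            201.50
wiki        125.00            127.00
sort by loss_x100 descending:
         loss_x100  loss_x100_plus_2
dataset                             
c4          356.00            358.00
imdb        296.00            298.00
cifar       281.50            283.50
squad       199.50            201.50
mnist       178.75            180.75
wiki        125.00            127.00
take first 4 rows:
         loss_x100  loss_x100_plus_2
dataset                             
c4           356.0             358.0
imdb         296.0             298.0
cifar        281.5             283.5
squad        199.5             201.5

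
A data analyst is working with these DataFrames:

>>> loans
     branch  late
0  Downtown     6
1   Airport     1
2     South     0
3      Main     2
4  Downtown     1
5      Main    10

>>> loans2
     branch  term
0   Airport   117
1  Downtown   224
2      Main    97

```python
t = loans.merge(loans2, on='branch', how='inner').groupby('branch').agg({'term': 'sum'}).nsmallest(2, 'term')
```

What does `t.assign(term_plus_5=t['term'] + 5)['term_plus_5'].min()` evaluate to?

merge on 'branch' (how='inner') → 5 rows:
     branch  late  term
0  Downtown     6   224
1   Airport     1   117
2      Main     2    97
3  Downtown     1   224
4      Main    10    97
group by branch, sum of term:
          term
branch        
Airport    117
Downtown   448
Main       194
take 2 rows with smallest term:
         term
branch       
Airport   117
Main      194
add column term_plus_5 = t['term'] + 5:
         term  term_plus_5
branch                    
Airport   117          122
Main      194          199
Reading off the min of column 'term_plus_5', we get 122.

122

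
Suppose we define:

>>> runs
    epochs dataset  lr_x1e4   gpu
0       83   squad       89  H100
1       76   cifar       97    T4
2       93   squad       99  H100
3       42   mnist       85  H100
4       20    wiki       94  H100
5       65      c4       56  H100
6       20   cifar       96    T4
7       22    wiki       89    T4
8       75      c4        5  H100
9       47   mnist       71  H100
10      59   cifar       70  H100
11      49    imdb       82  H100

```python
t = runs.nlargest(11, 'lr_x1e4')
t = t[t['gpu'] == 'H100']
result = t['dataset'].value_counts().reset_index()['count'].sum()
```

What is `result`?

8

take 11 rows with largest lr_x1e4:
    epochs dataset  lr_x1e4   gpu
2       93   squad       99  H100
1       76   cifar       97    T4
6       20   cifar       96    T4
4       20    wiki       94  H100
0       83   squad       89  H100
7       22    wiki       89    T4
3       42   mnist       85  H100
11      49    imdb       82  H100
9       47   mnist       71  H100
10      59   cifar       70  H100
5       65      c4       56  H100
filter rows where gpu == 'H100':
    epochs dataset  lr_x1e4   gpu
2       93   squad       99  H100
4       20    wiki       94  H100
0       83   squad       89  H100
3       42   mnist       85  H100
11      49    imdb       82  H100
9       47   mnist       71  H100
10      59   cifar       70  H100
5       65      c4       56  H100
value_counts of dataset:
dataset
squad    2
mnist    2
wiki     1
imdb     1
cifar    1
c4       1
Name: count, dtype: int64
reset_index():
  dataset  count
0   squad      2
1   mnist      2
2    wiki      1
3    imdb      1
4   cifar      1
5      c4      1
Finally, sum of column 'count' = 8.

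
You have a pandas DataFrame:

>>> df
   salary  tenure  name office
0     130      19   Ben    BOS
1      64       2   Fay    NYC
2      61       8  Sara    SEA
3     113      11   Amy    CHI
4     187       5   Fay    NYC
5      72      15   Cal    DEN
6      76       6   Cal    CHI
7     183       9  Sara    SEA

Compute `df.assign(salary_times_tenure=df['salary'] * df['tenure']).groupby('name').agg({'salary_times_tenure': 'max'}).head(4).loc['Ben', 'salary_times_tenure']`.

add column salary_times_tenure = df['salary'] * df['tenure']:
   salary  tenure  name office  salary_times_tenure
0     130      19   Ben    BOS                 2470
1      64       2   Fay    NYC                  128
2      61       8  Sara    SEA                  488
3     113      11   Amy    CHI                 1243
4     187       5   Fay    NYC                  935
5      72      15   Cal    DEN                 1080
6      76       6   Cal    CHI                  456
7     183       9  Sara    SEA                 1647
group by name, max of salary_times_tenure:
      salary_times_tenure
name                     
Amy                  1243
Ben                  2470
Cal                  1080
Fay                   935
Sara                 1647
take first 4 rows:
      salary_times_tenure
name                     
Amy                  1243
Ben                  2470
Cal                  1080
Fay                   935
The value at row 'Ben', column 'salary_times_tenure' is 2470.

2470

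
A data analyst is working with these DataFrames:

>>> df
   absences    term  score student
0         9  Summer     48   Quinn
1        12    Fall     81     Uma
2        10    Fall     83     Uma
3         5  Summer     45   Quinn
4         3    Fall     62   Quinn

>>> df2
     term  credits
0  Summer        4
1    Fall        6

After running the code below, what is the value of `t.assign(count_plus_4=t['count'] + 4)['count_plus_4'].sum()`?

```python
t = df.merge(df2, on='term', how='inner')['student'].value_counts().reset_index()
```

13

merge on 'term' (how='inner') → 5 rows:
   absences    term  score student  credits
0         9  Summer     48   Quinn        4
1        12    Fall     81     Uma        6
2        10    Fall     83     Uma        6
3         5  Summer     45   Quinn        4
4         3    Fall     62   Quinn        6
value_counts of student:
student
Quinn    3
Uma      2
Name: count, dtype: int64
reset_index():
  student  count
0   Quinn      3
1     Uma      2
add column count_plus_4 = t['count'] + 4:
  student  count  count_plus_4
0   Quinn      3             7
1     Uma      2             6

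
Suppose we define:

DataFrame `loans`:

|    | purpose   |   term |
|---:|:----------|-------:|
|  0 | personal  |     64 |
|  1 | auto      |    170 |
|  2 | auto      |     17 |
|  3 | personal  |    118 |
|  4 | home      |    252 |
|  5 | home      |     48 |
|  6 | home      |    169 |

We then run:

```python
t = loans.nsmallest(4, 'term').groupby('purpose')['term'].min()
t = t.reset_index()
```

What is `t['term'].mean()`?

43.0

take 4 rows with smallest term:
    purpose  term
2      auto    17
5      home    48
0  personal    64
3  personal   118
group by purpose, min of term:
purpose
auto        17
home        48
personal    64
Name: term, dtype: int64
reset_index():
    purpose  term
0      auto    17
1      home    48
2  personal    64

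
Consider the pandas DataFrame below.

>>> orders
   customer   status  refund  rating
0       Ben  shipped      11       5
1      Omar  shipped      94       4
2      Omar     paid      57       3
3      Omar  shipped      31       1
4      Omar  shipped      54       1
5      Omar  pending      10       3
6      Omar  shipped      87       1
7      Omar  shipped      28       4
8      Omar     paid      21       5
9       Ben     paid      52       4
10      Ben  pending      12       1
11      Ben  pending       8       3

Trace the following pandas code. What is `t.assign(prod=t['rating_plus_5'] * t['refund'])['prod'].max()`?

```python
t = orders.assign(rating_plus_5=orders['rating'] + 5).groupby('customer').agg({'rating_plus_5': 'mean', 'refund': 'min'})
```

add column rating_plus_5 = orders['rating'] + 5:
   customer   status  refund  rating  rating_plus_5
0       Ben  shipped      11       5             10
1      Omar  shipped      94       4              9
2      Omar     paid      57       3              8
3      Omar  shipped      31       1              6
4      Omar  shipped      54       1              6
5      Omar  pending      10       3              8
6      Omar  shipped      87       1              6
7      Omar  shipped      28       4              9
8      Omar     paid      21       5             10
9       Ben     paid      52       4              9
10      Ben  pending      12       1              6
11      Ben  pending       8       3              8
group by customer: mean(rating_plus_5), min(refund):
          rating_plus_5  refund
customer                       
Ben                8.25       8
Omar               7.75      10
add column prod = t['rating_plus_5'] * t['refund']:
          rating_plus_5  refund  prod
customer                             
Ben                8.25       8  66.0
Omar               7.75      10  77.5

77.5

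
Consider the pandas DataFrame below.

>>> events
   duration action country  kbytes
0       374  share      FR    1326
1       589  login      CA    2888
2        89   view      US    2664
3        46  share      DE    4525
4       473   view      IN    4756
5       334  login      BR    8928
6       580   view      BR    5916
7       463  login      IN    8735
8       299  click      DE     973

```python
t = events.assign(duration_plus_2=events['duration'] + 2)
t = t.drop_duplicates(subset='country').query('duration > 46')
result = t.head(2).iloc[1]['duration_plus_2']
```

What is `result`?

add column duration_plus_2 = events['duration'] + 2:
   duration action country  kbytes  duration_plus_2
0       374  share      FR    1326              376
1       589  login      CA    2888              591
2        89   view      US    2664               91
3        46  share      DE    4525               48
4       473   view      IN    4756              475
5       334  login      BR    8928              336
6       580   view      BR    5916              582
7       463  login      IN    8735              465
8       299  click      DE     973              301
drop duplicate country (keep=first):
   duration action country  kbytes  duration_plus_2
0       374  share      FR    1326              376
1       589  login      CA    2888              591
2        89   view      US    2664               91
3        46  share      DE    4525               48
4       473   view      IN    4756              475
5       334  login      BR    8928              336
filter rows where duration > 46:
   duration action country  kbytes  duration_plus_2
0       374  share      FR    1326              376
1       589  login      CA    2888              591
2        89   view      US    2664               91
4       473   view      IN    4756              475
5       334  login      BR    8928              336
take first 2 rows:
   duration action country  kbytes  duration_plus_2
0       374  share      FR    1326              376
1       589  login      CA    2888              591
The value at position 1, column 'duration_plus_2' is 591.

591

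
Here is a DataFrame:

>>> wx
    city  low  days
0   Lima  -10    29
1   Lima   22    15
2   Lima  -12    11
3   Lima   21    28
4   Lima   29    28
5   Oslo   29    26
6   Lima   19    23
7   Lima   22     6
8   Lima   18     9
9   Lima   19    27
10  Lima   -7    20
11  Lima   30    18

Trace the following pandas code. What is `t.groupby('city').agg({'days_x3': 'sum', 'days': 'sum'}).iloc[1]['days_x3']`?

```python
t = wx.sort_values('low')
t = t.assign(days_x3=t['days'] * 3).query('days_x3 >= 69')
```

78

sort by low:
    city  low  days
2   Lima  -12    11
0   Lima  -10    29
10  Lima   -7    20
8   Lima   18     9
6   Lima   19    23
9   Lima   19    27
3   Lima   21    28
1   Lima   22    15
7   Lima   22     6
4   Lima   29    28
5   Oslo   29    26
11  Lima   30    18
add column days_x3 = t['days'] * 3:
    city  low  days  days_x3
2   Lima  -12    11       33
0   Lima  -10    29       87
10  Lima   -7    20       60
8   Lima   18     9       27
6   Lima   19    23       69
9   Lima   19    27       81
3   Lima   21    28       84
1   Lima   22    15       45
7   Lima   22     6       18
4   Lima   29    28       84
5   Oslo   29    26       78
11  Lima   30    18       54
filter rows where days_x3 >= 69:
   city  low  days  days_x3
0  Lima  -10    29       87
6  Lima   19    23       69
9  Lima   19    27       81
3  Lima   21    28       84
4  Lima   29    28       84
5  Oslo   29    26       78
group by city: sum(days_x3), sum(days):
      days_x3  days
city               
Lima      405   135
Oslo       78    26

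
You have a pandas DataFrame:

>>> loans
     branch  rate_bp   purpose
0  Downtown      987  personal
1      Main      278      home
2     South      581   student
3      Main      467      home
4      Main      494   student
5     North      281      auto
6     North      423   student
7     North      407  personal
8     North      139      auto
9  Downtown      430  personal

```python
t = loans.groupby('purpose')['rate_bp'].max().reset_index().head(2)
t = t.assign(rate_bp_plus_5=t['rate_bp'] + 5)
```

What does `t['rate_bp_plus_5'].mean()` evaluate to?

group by purpose, max of rate_bp:
purpose
auto        281
home        467
personal    987
student     581
Name: rate_bp, dtype: int64
reset_index():
    purpose  rate_bp
0      auto      281
1      home      467
2  personal      987
3   student      581
take first 2 rows:
  purpose  rate_bp
0    auto      281
1    home      467
add column rate_bp_plus_5 = t['rate_bp'] + 5:
  purpose  rate_bp  rate_bp_plus_5
0    auto      281             286
1    home      467             472

379.0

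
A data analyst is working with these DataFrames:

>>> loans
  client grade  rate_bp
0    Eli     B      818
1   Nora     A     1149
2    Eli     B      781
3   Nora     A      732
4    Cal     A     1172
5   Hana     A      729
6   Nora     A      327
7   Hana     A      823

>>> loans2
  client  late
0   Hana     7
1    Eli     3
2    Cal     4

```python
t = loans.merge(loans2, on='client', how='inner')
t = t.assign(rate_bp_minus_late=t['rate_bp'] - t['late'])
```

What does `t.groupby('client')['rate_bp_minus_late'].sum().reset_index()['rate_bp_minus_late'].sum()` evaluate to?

4299

merge on 'client' (how='inner') → 5 rows:
  client grade  rate_bp  late
0    Eli     B      818     3
1    Eli     B      781     3
2    Cal     A     1172     4
3   Hana     A      729     7
4   Hana     A      823     7
add column rate_bp_minus_late = t['rate_bp'] - t['late']:
  client grade  rate_bp  late  rate_bp_minus_late
0    Eli     B      818     3                 815
1    Eli     B      781     3                 778
2    Cal     A     1172     4                1168
3   Hana     A      729     7                 722
4   Hana     A      823     7                 816
group by client, sum of rate_bp_minus_late:
client
Cal     1168
Eli     1593
Hana    1538
Name: rate_bp_minus_late, dtype: int64
reset_index():
  client  rate_bp_minus_late
0    Cal                1168
1    Eli                1593
2   Hana                1538
Hence 4299.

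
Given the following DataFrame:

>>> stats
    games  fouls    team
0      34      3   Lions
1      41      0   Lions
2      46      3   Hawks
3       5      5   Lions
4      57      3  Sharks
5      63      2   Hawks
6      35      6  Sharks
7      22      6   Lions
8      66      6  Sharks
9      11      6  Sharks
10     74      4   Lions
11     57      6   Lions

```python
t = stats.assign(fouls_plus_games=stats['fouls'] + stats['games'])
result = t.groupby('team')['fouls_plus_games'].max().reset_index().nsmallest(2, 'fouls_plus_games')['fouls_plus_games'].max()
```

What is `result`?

72

add column fouls_plus_games = stats['fouls'] + stats['games']:
    games  fouls    team  fouls_plus_games
0      34      3   Lions                37
1      41      0   Lions                41
2      46      3   Hawks                49
3       5      5   Lions                10
4      57      3  Sharks                60
5      63      2   Hawks                65
6      35      6  Sharks                41
7      22      6   Lions                28
8      66      6  Sharks                72
9      11      6  Sharks                17
10     74      4   Lions                78
11     57      6   Lions                63
group by team, max of fouls_plus_games:
team
Hawks     65
Lions     78
Sharks    72
Name: fouls_plus_games, dtype: int64
reset_index():
     team  fouls_plus_games
0   Hawks                65
1   Lions                78
2  Sharks                72
take 2 rows with smallest fouls_plus_games:
     team  fouls_plus_games
0   Hawks                65
2  Sharks                72
So max() = 72.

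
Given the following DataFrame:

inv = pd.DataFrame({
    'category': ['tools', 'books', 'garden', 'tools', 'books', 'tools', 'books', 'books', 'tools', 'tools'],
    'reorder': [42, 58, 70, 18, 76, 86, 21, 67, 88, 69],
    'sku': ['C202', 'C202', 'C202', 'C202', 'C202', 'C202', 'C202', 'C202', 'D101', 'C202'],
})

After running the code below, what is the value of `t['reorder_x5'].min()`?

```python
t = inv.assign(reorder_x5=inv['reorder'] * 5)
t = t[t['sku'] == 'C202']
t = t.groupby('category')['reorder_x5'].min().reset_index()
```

add column reorder_x5 = inv['reorder'] * 5:
  category  reorder   sku  reorder_x5
0    tools       42  C202         210
1    books       58  C202         290
2   garden       70  C202         350
3    tools       18  C202          90
4    books       76  C202         380
5    tools       86  C202         430
6    books       21  C202         105
7    books       67  C202         335
8    tools       88  D101         440
9    tools       69  C202         345
filter rows where sku == 'C202':
  category  reorder   sku  reorder_x5
0    tools       42  C202         210
1    books       58  C202         290
2   garden       70  C202         350
3    tools       18  C202          90
4    books       76  C202         380
5    tools       86  C202         430
6    books       21  C202         105
7    books       67  C202         335
9    tools       69  C202         345
group by category, min of reorder_x5:
category
books     105
garden    350
tools      90
Name: reorder_x5, dtype: int64
reset_index():
  category  reorder_x5
0    books         105
1   garden         350
2    tools          90

90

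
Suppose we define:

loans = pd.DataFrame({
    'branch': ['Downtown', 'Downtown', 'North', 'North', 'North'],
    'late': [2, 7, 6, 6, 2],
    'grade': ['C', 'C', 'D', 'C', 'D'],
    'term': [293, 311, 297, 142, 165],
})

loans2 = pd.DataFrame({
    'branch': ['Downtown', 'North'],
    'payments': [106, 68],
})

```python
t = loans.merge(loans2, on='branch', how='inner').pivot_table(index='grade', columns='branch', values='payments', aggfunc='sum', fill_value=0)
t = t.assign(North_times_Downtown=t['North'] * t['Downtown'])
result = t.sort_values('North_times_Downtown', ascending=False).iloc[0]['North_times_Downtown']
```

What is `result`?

merge on 'branch' (how='inner') → 5 rows:
     branch  late grade  term  payments
0  Downtown     2     C   293       106
1  Downtown     7     C   311       106
2     North     6     D   297        68
3     North     6     C   142        68
4     North     2     D   165        68
pivot: rows=grade, cols=branch, sum(payments):
branch  Downtown  North
grade                  
C            212     68
D              0    136
add column North_times_Downtown = t['North'] * t['Downtown']:
branch  Downtown  North  North_times_Downtown
grade                                        
C            212     68                 14416
D              0    136                     0
sort by North_times_Downtown descending:
branch  Downtown  North  North_times_Downtown
grade                                        
C            212     68                 14416
D              0    136                     0
value at position 0, column 'North_times_Downtown' → 14416

14416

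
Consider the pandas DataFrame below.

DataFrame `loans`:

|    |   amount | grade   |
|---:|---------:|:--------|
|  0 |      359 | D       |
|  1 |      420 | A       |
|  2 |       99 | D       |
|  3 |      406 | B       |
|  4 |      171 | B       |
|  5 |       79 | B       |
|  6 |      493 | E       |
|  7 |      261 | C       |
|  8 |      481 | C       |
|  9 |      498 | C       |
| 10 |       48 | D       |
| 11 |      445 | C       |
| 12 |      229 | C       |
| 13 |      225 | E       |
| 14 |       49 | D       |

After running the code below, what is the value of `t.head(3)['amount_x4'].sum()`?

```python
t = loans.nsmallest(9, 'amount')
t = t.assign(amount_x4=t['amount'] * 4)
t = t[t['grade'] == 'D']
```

784

take 9 rows with smallest amount:
    amount grade
10      48     D
14      49     D
5       79     B
2       99     D
4      171     B
13     225     E
12     229     C
7      261     C
0      359     D
add column amount_x4 = t['amount'] * 4:
    amount grade  amount_x4
10      48     D        192
14      49     D        196
5       79     B        316
2       99     D        396
4      171     B        684
13     225     E        900
12     229     C        916
7      261     C       1044
0      359     D       1436
filter rows where grade == 'D':
    amount grade  amount_x4
10      48     D        192
14      49     D        196
2       99     D        396
0      359     D       1436
take first 3 rows:
    amount grade  amount_x4
10      48     D        192
14      49     D        196
2       99     D        396
The sum of column 'amount_x4' is 784.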